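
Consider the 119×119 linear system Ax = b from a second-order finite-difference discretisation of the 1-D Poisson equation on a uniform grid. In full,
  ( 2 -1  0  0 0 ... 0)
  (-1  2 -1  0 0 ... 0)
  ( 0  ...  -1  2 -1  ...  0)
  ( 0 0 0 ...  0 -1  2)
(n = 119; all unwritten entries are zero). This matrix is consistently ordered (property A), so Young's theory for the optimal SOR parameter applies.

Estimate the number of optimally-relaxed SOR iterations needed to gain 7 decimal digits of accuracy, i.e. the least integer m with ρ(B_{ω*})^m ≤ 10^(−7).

½·tridiag(1,0,1) at n=119: λ_k = cos(kπ/120); max |λ| at k=1 ⇒ ρ_J = cos(π/120) ≈ 0.9996573.
root = sin(π/120) = 0.0261769  (since 1−cos² = sin²).
[ω*] 2 ÷ (1 + 0.0261769) = 2 ÷ 1.0261769 = 1.9489817.
and ρ(B_{ω*}) = 1.9489817 − 1 = 0.9489817.
ρ_SOR^m ≤ 10^(−7) ⇔ m ≥ 7·ln10/(−ln 0.9489817) = 16.1181/0.0523658 = 307.798; m = ⌈307.798⌉ = 308.

m = 308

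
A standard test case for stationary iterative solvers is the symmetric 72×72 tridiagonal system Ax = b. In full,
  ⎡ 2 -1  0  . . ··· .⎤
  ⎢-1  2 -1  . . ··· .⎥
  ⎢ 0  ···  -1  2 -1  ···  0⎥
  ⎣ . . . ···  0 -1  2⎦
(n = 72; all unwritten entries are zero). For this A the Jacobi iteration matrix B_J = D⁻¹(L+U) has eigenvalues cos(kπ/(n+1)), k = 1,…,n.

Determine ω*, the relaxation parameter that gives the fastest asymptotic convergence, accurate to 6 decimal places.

½·tridiag(1,0,1) at n=72: λ_k = cos(kπ/73); max |λ| at k=1 ⇒ ρ_J = cos(π/73) ≈ 0.999074.
1 − cos²(π/73) = sin²(π/73) ⇒ √(1−ρ_J²) = sin(π/73) = 0.0430222.
So ω* = 2/1.0430222 = 1.917505 (Young).
ρ_SOR = ω* − 1 = 1.917505 − 1 = 0.917505.

ω* = 1.917505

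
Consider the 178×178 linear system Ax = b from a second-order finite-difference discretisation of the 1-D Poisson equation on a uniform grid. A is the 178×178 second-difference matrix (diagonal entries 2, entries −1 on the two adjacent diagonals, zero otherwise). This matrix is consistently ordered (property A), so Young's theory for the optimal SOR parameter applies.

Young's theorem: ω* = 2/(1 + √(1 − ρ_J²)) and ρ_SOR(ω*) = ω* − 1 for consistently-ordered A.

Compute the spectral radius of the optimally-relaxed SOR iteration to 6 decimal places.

ρ_SOR = 0.965506

With n=178, ρ(Jacobi) = cos(π/179) = 0.999846.
1 − cos²(π/179) = sin²(π/179) ⇒ √(1−ρ_J²) = sin(π/179) = 0.0175499.
So ω* = 2/1.0175499 = 1.965506 (Young).
At ω = 1.965506 every |λ(B_ω)| = ω−1, so ρ_SOR = 0.965506.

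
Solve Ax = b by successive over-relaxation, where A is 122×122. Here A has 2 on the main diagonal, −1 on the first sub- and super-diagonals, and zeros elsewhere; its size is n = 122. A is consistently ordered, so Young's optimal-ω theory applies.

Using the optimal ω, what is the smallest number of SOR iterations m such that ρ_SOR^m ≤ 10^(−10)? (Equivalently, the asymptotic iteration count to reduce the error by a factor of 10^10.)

With n=122, ρ(Jacobi) = cos(π/123) = 0.9996738.
1 − cos²(π/123) = sin²(π/123) ⇒ √(1−ρ_J²) = sin(π/123) = 0.0255386.
So ω* = 2/1.0255386 = 1.9501948 (Young).
Hence ρ(B_{ω*}) = 1.9501948 − 1 = 0.9501948.
ρ_SOR^m ≤ 10^(−10) ⇔ m ≥ 10·ln10/(−ln 0.9501948) = 23.0259/0.0510883 = 450.708; m = ⌈450.708⌉ = 451.

m = 451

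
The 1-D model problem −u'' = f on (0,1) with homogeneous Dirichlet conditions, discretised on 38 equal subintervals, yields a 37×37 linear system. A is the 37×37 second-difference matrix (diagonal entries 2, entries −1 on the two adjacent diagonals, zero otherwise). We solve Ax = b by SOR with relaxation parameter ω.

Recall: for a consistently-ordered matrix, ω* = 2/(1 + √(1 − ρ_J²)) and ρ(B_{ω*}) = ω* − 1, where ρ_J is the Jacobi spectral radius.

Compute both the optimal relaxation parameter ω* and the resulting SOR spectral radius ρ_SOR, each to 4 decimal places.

ω* = 1.8474, ρ_SOR = 0.8474

B_J for the 37×37 system has eigenvalues cos(kπ/38); ρ_J = cos(π/38) = 0.9966.
√(1−ρ_J²) simplifies to sin(π/38) = 0.08258.
So ω* = 2/1.08258 = 1.8474 (Young).
[ρ_SOR] ω* − 1 = 0.8474.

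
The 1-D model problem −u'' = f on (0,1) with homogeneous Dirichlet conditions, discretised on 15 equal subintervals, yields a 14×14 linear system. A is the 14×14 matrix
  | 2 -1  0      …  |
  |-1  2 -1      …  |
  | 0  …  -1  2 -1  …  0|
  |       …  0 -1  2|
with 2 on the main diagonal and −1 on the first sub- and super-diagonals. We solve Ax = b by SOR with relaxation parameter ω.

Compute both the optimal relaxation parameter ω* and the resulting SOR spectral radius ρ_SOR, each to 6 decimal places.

ω* = 1.655750, ρ_SOR = 0.655750

With n=14, ρ(Jacobi) = cos(π/15) = 0.978148.
root = sin(π/15) = 0.2079117  (since 1−cos² = sin²).
Then 2/(1+√(1−ρ_J²)) = 2/(1+0.2079117); ω* = 2/1.2079117 = 1.655750.
ρ_SOR = ω* − 1 = 1.655750 − 1 = 0.655750.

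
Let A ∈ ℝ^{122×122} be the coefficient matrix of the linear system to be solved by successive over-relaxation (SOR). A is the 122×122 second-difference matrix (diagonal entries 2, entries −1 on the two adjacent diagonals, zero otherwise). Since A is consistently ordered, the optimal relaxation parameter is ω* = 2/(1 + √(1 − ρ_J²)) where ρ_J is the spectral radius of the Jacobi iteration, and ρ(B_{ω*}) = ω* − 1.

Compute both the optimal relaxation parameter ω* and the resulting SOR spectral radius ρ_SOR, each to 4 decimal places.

[ρ_J] n=122: ρ(B_J) = cos(π/(n+1)) = cos(π/123) = 0.9997.
√(1−ρ_J²) simplifies to sin(π/123) = 0.02554.
So ω* = 2/1.02554 = 1.9502 (Young).
Hence ρ(B_{ω*}) = 1.9502 − 1 = 0.9502.

ω* = 1.9502, ρ_SOR = 0.9502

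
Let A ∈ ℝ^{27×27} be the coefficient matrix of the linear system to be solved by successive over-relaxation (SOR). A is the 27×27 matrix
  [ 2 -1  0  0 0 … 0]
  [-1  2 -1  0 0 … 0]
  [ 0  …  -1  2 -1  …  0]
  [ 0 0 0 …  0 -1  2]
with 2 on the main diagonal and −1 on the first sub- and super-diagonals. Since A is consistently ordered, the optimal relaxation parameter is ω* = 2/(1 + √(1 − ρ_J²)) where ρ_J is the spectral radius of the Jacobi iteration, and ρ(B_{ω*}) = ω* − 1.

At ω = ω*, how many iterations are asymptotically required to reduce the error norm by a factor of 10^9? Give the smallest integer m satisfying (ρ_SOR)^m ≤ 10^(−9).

m = 93

B_J for the 27×27 system has eigenvalues cos(kπ/28); ρ_J = cos(π/28) = 0.9937122.
√(1−ρ_J²) = |sin(π/28)| = 0.1119645
[ω*] 2 ÷ (1 + 0.1119645) = 2 ÷ 1.1119645 = 1.7986186.
ρ_SOR = ω* − 1 ≈ 0.7986186.
9·ln10 = 20.7233; −ln(0.7986186) = 0.224872; m = ⌈20.7233/0.224872⌉ = ⌈92.156⌉ = 93.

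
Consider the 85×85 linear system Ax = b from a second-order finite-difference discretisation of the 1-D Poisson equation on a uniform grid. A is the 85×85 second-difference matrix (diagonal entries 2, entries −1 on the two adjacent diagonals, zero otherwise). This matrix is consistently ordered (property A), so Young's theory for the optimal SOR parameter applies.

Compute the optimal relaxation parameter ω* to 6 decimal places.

ω* = 1.929530

With n=85, ρ(Jacobi) = cos(π/86) = 0.999333.
√(1−ρ_J²) simplifies to sin(π/86) = 0.0365220.
Young: ω* = 2/(1+√(1−ρ_J²)) = 2/(1+0.0365220) = 2/1.0365220 = 1.929530.
[ρ_SOR] ω* − 1 = 0.929530.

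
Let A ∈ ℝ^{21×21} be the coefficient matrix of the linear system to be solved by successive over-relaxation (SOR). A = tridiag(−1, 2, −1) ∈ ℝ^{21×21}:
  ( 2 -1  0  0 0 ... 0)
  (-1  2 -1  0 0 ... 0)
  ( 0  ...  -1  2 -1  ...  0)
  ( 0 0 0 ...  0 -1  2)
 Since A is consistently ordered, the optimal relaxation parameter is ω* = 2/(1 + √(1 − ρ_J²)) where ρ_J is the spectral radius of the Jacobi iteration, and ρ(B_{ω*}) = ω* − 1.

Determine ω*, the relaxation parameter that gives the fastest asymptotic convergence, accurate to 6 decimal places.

ω* = 1.750831

With n=21, ρ(Jacobi) = cos(π/22) = 0.989821.
√(1−ρ_J²) = |sin(π/22)| = 0.1423148
ω* = 2/(1+0.1423148) = 1.750831
and ρ(B_{ω*}) = 1.750831 − 1 = 0.750831.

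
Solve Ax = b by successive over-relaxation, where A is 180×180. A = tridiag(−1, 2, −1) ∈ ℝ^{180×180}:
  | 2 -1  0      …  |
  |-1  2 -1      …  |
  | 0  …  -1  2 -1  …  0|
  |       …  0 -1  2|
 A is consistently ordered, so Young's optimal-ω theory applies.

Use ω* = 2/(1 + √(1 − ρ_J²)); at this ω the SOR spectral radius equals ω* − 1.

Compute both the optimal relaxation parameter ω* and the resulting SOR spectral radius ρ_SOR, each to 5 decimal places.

ω* = 1.96588, ρ_SOR = 0.96588

ρ_J = max_k |cos(kπ/181)| = cos(π/181) = 0.99985
√(1−ρ_J²) = |sin(π/181)| = 0.017356
Then 2/(1+√(1−ρ_J²)) = 2/(1+0.017356); ω* = 2/1.017356 = 1.96588.
At ω = 1.96588 every |λ(B_ω)| = ω−1, so ρ_SOR = 0.96588.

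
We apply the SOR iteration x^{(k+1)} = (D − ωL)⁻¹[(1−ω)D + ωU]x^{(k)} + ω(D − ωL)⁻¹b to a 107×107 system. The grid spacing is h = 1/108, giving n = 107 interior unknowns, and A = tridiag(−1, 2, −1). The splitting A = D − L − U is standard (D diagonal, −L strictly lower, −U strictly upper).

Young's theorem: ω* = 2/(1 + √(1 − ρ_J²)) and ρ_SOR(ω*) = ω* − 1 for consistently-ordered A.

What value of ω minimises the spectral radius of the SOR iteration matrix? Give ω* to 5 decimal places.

ω* = 1.94347

spectrum of D⁻¹(L+U) = {cos(kπ/108) : 1≤k≤107}; ρ_J = cos(π/108) = 0.99958.
√(1−ρ_J²) simplifies to sin(π/108) = 0.029085.
Then 2/(1+√(1−ρ_J²)) = 2/(1+0.029085); ω* = 2/1.029085 = 1.94347.
ρ(B_{ω*}) = ω*−1 = 0.94347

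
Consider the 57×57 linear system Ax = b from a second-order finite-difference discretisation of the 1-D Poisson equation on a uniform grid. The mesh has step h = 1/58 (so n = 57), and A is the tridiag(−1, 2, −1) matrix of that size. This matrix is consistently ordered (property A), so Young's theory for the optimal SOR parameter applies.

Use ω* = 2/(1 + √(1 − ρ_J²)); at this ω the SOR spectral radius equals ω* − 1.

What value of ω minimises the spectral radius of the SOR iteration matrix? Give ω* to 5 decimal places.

With n=57, ρ(Jacobi) = cos(π/58) = 0.99853.
√(1 − cos²(π/58)) = sin(π/58) ≈ 0.054139.
Young: ω* = 2/(1+√(1−ρ_J²)) = 2/(1+0.054139) = 2/1.054139 = 1.89728.
ρ_SOR = ω* − 1 ≈ 0.89728.

ω* = 1.89728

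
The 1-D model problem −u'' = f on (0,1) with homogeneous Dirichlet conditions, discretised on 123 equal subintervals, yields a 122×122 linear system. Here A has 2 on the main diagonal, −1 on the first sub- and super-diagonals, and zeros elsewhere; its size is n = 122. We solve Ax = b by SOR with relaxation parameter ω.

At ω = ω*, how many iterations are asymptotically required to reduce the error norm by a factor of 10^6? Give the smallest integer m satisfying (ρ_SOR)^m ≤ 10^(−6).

m = 271

B_J for the 122×122 system has eigenvalues cos(kπ/123); ρ_J = cos(π/123) = 0.9996738.
√(1 − cos²(π/123)) = sin(π/123) ≈ 0.0255386.
So ω* = 2/1.0255386 = 1.9501948 (Young).
ρ_SOR = ω* − 1 ≈ 0.9501948.
(0.9501948)^m ≤ 10^{−6}  ⇒  m·ln(0.9501948) ≤ −6·ln10  ⇒  m ≥ 270.424  ⇒  m = 271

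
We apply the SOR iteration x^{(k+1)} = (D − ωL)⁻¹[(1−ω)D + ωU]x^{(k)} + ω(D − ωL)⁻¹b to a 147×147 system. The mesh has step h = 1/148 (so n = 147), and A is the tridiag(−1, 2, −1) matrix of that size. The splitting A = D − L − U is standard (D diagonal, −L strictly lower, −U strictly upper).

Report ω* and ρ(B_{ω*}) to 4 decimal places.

ω* = 1.9584, ρ_SOR = 0.9584

n=147: λ(B_J) = 1 − λ(A)/2 = cos(kπ/148); k=1 gives ρ_J = 0.9998.
√(1 − cos²(π/148)) = sin(π/148) ≈ 0.02123.
ω* = 2/(1+0.02123) = 1.9584
Hence ρ(B_{ω*}) = 1.9584 − 1 = 0.9584.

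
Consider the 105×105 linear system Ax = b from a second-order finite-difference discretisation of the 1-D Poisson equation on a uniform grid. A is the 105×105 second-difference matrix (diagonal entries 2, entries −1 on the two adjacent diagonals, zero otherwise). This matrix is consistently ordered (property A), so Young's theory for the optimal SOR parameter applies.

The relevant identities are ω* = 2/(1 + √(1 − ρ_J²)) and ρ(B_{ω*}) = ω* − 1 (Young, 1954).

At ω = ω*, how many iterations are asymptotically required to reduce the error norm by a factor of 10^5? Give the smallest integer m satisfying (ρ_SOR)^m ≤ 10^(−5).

ρ_J = max_k |cos(kπ/106)| = cos(π/106) = 0.9995608
root = sin(π/106) = 0.0296333  (since 1−cos² = sin²).
[ω*] 2 ÷ (1 + 0.0296333) = 2 ÷ 1.0296333 = 1.9424391.
Hence ρ(B_{ω*}) = 1.9424391 − 1 = 0.9424391.
(0.9424391)^m ≤ 10^{−5}  ⇒  m·ln(0.9424391) ≤ −5·ln10  ⇒  m ≥ 194.199  ⇒  m = 195

m = 195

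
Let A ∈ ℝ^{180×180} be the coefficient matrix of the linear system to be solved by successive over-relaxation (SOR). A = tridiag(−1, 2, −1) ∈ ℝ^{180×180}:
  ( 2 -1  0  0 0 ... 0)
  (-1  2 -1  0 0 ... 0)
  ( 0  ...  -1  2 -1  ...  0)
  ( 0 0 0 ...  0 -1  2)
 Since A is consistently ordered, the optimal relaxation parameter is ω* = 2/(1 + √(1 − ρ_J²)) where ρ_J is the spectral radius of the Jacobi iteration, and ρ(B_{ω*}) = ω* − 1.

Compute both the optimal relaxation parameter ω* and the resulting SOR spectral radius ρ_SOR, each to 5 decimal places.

With n=180, ρ(Jacobi) = cos(π/181) = 0.99985.
√(1−ρ_J²) simplifies to sin(π/181) = 0.017356.
ω* = 2/(1+0.017356) = 1.96588
ρ(B_{ω*}) = ω*−1 = 0.96588

ω* = 1.96588, ρ_SOR = 0.96588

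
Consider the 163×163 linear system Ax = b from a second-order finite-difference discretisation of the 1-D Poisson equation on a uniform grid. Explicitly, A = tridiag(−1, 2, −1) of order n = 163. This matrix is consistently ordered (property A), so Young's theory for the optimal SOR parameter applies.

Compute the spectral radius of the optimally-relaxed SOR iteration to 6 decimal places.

n=163: λ(B_J) = 1 − λ(A)/2 = cos(kπ/164); k=1 gives ρ_J = 0.999817.
√(1−ρ_J²) = |sin(π/164)| = 0.0191549
ω* = 2 / (1 + 0.0191549) = 2 / 1.0191549 ≈ 1.962410.
ρ(B_{ω*}) = ω*−1 = 0.962410

ρ_SOR = 0.962410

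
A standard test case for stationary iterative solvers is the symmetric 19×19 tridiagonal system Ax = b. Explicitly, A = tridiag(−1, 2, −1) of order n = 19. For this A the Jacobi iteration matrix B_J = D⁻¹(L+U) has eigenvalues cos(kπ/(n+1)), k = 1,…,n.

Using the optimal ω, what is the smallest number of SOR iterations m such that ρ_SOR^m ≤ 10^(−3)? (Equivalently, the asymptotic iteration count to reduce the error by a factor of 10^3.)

With n=19, ρ(Jacobi) = cos(π/20) = 0.9876883.
1 − cos²(π/20) = sin²(π/20) ⇒ √(1−ρ_J²) = sin(π/20) = 0.1564345.
ω* = 2 / (1 + 0.1564345) = 2 / 1.1564345 ≈ 1.7294538.
Hence ρ(B_{ω*}) = 1.7294538 − 1 = 0.7294538.
For 3 digits: m = 3·ln10 / (−ln 0.7294538) = 6.90776/0.315459 = 21.897; round up → m = 22.

m = 22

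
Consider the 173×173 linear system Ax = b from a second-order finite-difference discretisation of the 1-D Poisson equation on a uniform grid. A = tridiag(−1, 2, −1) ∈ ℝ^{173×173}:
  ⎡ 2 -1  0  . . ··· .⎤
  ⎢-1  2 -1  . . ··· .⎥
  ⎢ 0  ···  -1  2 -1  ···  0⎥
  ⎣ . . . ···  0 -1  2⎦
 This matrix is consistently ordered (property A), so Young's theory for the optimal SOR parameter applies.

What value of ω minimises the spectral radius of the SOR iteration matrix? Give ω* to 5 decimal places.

ρ_J = max_k |cos(kπ/174)| = cos(π/174) = 0.99984
√(1−ρ_J²) = |sin(π/174)| = 0.018054
So ω* = 2/1.018054 = 1.96453 (Young).
[ρ_SOR] ω* − 1 = 0.96453.

ω* = 1.96453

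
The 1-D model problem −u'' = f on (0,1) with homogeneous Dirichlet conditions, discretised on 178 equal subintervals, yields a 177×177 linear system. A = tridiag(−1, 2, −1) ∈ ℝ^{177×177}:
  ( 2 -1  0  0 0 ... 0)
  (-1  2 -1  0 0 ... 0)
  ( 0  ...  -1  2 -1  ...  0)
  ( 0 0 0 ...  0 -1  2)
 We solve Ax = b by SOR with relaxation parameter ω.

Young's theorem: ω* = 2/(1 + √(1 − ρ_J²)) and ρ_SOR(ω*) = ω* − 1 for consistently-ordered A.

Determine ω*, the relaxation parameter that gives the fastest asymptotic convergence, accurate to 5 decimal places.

spectrum of D⁻¹(L+U) = {cos(kπ/178) : 1≤k≤177}; ρ_J = cos(π/178) = 0.99984.
root = sin(π/178) = 0.017648  (since 1−cos² = sin²).
[ω*] 2 ÷ (1 + 0.017648) = 2 ÷ 1.017648 = 1.96532.
[ρ_SOR] ω* − 1 = 0.96532.

ω* = 1.96532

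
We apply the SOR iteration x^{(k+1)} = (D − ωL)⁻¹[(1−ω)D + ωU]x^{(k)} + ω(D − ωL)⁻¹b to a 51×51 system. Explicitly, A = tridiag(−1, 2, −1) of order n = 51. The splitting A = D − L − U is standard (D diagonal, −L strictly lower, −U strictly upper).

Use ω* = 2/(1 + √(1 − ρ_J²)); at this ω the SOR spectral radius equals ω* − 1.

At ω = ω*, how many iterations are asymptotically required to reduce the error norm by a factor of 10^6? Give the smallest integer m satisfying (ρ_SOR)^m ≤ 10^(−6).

spectrum of D⁻¹(L+U) = {cos(kπ/52) : 1≤k≤51}; ρ_J = cos(π/52) = 0.9981756.
√(1−ρ_J²) = |sin(π/52)| = 0.0603785
[ω*] 2 ÷ (1 + 0.0603785) = 2 ÷ 1.0603785 = 1.8861190.
and ρ(B_{ω*}) = 1.8861190 − 1 = 0.8861190.
ρ_SOR^m ≤ 10^(−6) ⇔ m ≥ 6·ln10/(−ln 0.8861190) = 13.8155/0.120904 = 114.268; m = ⌈114.268⌉ = 115.

m = 115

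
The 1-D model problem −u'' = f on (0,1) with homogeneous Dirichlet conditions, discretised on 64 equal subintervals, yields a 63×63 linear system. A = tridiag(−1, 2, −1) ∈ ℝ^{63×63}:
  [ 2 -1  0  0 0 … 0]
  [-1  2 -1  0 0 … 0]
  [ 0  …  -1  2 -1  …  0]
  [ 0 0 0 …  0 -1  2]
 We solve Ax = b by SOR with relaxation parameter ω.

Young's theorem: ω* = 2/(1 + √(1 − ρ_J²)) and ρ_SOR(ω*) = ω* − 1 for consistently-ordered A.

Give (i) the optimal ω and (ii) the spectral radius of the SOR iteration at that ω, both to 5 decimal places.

ω* = 1.90645, ρ_SOR = 0.90645

With n=63, ρ(Jacobi) = cos(π/64) = 0.99880.
√(1−ρ_J²) = |sin(π/64)| = 0.049068
Young: ω* = 2/(1+√(1−ρ_J²)) = 2/(1+0.049068) = 2/1.049068 = 1.90645.
Hence ρ(B_{ω*}) = 1.90645 − 1 = 0.90645.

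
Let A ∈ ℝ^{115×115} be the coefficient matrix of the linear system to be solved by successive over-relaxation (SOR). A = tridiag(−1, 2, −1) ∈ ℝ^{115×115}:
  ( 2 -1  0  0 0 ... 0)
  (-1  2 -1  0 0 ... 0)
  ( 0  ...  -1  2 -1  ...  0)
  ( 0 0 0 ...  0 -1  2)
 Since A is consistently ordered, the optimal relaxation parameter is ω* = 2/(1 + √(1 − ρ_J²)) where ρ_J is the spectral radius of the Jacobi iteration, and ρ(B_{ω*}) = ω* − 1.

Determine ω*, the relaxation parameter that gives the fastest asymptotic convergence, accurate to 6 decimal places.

With n=115, ρ(Jacobi) = cos(π/116) = 0.999633.
√(1−ρ_J²) simplifies to sin(π/116) = 0.0270794.
[ω*] 2 ÷ (1 + 0.0270794) = 2 ÷ 1.0270794 = 1.947269.
ρ(B_{ω*}) = ω*−1 = 0.947269

ω* = 1.947269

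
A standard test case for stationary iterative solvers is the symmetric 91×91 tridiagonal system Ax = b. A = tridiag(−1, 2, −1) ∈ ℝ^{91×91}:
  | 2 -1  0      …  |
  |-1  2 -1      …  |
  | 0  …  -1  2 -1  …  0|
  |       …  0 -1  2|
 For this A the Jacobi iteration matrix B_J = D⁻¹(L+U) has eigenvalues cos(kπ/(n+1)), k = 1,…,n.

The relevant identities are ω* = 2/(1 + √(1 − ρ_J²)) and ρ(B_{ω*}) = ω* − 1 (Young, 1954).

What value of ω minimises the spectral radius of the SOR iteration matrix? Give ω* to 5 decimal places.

½·tridiag(1,0,1) at n=91: λ_k = cos(kπ/92); max |λ| at k=1 ⇒ ρ_J = cos(π/92) ≈ 0.99942.
√(1−ρ_J²) = |sin(π/92)| = 0.034141
[ω*] 2 ÷ (1 + 0.034141) = 2 ÷ 1.034141 = 1.93397.
ρ_SOR = ω* − 1 = 1.93397 − 1 = 0.93397.

ω* = 1.93397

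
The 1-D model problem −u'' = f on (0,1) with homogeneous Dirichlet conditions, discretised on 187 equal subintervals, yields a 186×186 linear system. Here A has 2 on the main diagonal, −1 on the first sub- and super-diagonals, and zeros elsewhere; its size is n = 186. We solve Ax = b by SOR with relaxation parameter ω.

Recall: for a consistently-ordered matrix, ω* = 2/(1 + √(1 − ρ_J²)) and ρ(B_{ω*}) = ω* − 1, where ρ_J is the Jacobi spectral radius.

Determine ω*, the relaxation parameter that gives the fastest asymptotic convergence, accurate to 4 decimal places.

B_J for the 186×186 system has eigenvalues cos(kπ/187); ρ_J = cos(π/187) = 0.9999.
√(1−ρ_J²) simplifies to sin(π/187) = 0.01680.
ω* = 2/(1+0.01680) = 1.9670
ρ_SOR = ω* − 1 = 1.9670 − 1 = 0.9670.

ω* = 1.9670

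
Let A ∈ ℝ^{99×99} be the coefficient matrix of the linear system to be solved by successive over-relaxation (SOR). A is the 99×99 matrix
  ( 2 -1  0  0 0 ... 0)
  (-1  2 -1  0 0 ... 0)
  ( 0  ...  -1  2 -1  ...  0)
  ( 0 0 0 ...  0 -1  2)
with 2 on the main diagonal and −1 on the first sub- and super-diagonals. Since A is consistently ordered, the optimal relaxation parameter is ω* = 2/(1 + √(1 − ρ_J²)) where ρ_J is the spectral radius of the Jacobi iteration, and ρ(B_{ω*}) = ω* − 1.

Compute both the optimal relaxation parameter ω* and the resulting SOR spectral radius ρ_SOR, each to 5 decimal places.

½·tridiag(1,0,1) at n=99: λ_k = cos(kπ/100); max |λ| at k=1 ⇒ ρ_J = cos(π/100) ≈ 0.99951.
√(1−ρ_J²) simplifies to sin(π/100) = 0.031411.
Young: ω* = 2/(1+√(1−ρ_J²)) = 2/(1+0.031411) = 2/1.031411 = 1.93909.
At ω = 1.93909 every |λ(B_ω)| = ω−1, so ρ_SOR = 0.93909.

ω* = 1.93909, ρ_SOR = 0.93909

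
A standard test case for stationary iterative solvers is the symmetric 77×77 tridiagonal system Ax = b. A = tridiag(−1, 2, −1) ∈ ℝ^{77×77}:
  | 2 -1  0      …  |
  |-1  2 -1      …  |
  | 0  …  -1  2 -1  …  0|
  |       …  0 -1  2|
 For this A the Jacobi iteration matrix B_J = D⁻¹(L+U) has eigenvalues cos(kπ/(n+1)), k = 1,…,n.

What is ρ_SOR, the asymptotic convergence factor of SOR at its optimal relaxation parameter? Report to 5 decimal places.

B_J for the 77×77 system has eigenvalues cos(kπ/78); ρ_J = cos(π/78) = 0.99919.
√(1−ρ_J²) = |sin(π/78)| = 0.040266
So ω* = 2/1.040266 = 1.92259 (Young).
ρ(B_{ω*}) = ω*−1 = 0.92259

ρ_SOR = 0.92259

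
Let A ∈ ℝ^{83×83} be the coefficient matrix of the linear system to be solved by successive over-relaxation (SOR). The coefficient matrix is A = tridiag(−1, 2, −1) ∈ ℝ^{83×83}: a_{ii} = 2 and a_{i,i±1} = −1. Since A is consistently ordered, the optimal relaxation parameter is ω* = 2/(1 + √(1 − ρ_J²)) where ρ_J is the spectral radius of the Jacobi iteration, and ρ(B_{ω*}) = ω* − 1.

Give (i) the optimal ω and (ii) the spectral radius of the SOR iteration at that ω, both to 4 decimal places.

ρ_J = max_k |cos(kπ/84)| = cos(π/84) = 0.9993
√(1 − cos²(π/84)) = sin(π/84) ≈ 0.03739.
[ω*] 2 ÷ (1 + 0.03739) = 2 ÷ 1.03739 = 1.9279.
[ρ_SOR] ω* − 1 = 0.9279.

ω* = 1.9279, ρ_SOR = 0.9279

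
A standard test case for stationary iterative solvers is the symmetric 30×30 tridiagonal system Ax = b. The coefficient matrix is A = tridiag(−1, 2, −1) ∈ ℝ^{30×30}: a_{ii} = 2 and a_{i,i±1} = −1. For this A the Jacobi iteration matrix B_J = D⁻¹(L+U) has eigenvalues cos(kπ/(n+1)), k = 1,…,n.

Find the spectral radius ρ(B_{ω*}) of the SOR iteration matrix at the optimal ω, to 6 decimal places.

B_J for the 30×30 system has eigenvalues cos(kπ/31); ρ_J = cos(π/31) = 0.994869.
root = sin(π/31) = 0.1011683  (since 1−cos² = sin²).
ω* = 2/(1+0.1011683) = 1.816253
ρ(B_{ω*}) = ω*−1 = 0.816253

ρ_SOR = 0.816253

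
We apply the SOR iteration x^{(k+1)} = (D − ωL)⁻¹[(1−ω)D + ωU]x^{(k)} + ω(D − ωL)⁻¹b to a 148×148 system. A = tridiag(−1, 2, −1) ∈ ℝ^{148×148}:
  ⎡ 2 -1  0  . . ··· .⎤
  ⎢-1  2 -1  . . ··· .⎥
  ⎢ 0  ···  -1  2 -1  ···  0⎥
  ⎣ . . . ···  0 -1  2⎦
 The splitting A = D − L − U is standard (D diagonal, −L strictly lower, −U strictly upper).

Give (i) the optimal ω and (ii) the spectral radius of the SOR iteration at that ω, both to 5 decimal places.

ω* = 1.95870, ρ_SOR = 0.95870

ρ_J = max_k |cos(kπ/149)| = cos(π/149) = 0.99978
√(1−ρ_J²) = |sin(π/149)| = 0.021083
ω* = 2 / (1 + 0.021083) = 2 / 1.021083 ≈ 1.95870.
At ω = 1.95870 every |λ(B_ω)| = ω−1, so ρ_SOR = 0.95870.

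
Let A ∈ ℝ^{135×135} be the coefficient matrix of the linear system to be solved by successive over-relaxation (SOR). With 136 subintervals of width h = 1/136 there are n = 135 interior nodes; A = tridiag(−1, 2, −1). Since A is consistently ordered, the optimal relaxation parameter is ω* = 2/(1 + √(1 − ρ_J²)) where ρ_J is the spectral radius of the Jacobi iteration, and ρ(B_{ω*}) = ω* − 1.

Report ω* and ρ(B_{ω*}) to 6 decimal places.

spectrum of D⁻¹(L+U) = {cos(kπ/136) : 1≤k≤135}; ρ_J = cos(π/136) = 0.999733.
√(1−ρ_J²) = |sin(π/136)| = 0.0230979
ω* = 2 / (1 + 0.0230979) = 2 / 1.0230979 ≈ 1.954847.
[ρ_SOR] ω* − 1 = 0.954847.

ω* = 1.954847, ρ_SOR = 0.954847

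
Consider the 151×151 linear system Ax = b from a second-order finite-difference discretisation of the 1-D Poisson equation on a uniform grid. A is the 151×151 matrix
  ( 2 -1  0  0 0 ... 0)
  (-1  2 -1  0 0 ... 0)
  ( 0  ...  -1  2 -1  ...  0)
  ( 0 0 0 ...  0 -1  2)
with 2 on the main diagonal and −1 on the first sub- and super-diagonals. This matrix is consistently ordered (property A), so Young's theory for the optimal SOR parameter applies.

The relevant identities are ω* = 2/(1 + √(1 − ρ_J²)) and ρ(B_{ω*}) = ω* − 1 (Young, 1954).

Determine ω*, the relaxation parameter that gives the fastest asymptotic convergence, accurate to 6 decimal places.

ω* = 1.959503

spectrum of D⁻¹(L+U) = {cos(kπ/152) : 1≤k≤151}; ρ_J = cos(π/152) = 0.999786.
√(1−ρ_J²) simplifies to sin(π/152) = 0.0206669.
ω* = 2 / (1 + 0.0206669) = 2 / 1.0206669 ≈ 1.959503.
ρ(B_{ω*}) = ω*−1 = 0.959503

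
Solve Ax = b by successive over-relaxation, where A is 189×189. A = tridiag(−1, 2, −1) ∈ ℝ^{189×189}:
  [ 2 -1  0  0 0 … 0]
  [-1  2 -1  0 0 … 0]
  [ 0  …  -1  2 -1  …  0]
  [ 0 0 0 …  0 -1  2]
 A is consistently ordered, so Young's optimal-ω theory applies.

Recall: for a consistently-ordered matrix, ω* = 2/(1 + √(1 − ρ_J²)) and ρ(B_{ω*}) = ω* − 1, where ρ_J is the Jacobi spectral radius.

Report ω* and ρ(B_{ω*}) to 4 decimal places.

ρ_J = max_k |cos(kπ/190)| = cos(π/190) = 0.9999
1 − cos²(π/190) = sin²(π/190) ⇒ √(1−ρ_J²) = sin(π/190) = 0.01653.
Then 2/(1+√(1−ρ_J²)) = 2/(1+0.01653); ω* = 2/1.01653 = 1.9675.
ρ(B_{ω*}) = ω*−1 = 0.9675

ω* = 1.9675, ρ_SOR = 0.9675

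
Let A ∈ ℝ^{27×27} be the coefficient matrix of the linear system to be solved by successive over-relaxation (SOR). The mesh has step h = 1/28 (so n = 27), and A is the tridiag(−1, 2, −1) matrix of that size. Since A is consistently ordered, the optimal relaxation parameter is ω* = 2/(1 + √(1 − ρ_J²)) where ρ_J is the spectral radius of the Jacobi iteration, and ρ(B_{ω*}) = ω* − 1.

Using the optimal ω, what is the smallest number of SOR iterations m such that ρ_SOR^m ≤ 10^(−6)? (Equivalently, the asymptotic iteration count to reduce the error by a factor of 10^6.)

m = 62

B_J for the 27×27 system has eigenvalues cos(kπ/28); ρ_J = cos(π/28) = 0.9937122.
√(1 − cos²(π/28)) = sin(π/28) ≈ 0.1119645.
[ω*] 2 ÷ (1 + 0.1119645) = 2 ÷ 1.1119645 = 1.7986186.
Hence ρ(B_{ω*}) = 1.7986186 − 1 = 0.7986186.
m ≥ 6·ln10 / (−ln 0.7986186) = 61.437; smallest integer m = 62.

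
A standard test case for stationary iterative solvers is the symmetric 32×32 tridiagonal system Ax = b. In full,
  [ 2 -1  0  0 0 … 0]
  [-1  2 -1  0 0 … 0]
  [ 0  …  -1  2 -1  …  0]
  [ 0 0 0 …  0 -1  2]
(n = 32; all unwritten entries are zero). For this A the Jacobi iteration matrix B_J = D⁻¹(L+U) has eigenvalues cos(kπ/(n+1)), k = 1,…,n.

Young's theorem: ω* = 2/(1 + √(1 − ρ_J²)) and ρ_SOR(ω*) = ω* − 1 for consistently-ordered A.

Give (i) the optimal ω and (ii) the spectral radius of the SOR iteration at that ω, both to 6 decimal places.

ω* = 1.826391, ρ_SOR = 0.826391

½·tridiag(1,0,1) at n=32: λ_k = cos(kπ/33); max |λ| at k=1 ⇒ ρ_J = cos(π/33) ≈ 0.995472.
root = sin(π/33) = 0.0950560  (since 1−cos² = sin²).
Young: ω* = 2/(1+√(1−ρ_J²)) = 2/(1+0.0950560) = 2/1.0950560 = 1.826391.
ρ_SOR = ω* − 1 = 1.826391 − 1 = 0.826391.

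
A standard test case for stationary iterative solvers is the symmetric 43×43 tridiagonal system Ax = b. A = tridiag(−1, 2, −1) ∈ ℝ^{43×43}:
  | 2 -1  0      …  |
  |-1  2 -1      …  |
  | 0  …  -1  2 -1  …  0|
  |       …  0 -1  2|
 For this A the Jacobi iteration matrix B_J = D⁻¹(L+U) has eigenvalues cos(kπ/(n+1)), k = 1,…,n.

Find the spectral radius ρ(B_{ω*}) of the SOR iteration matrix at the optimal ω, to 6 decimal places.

n=43: λ(B_J) = 1 − λ(A)/2 = cos(kπ/44); k=1 gives ρ_J = 0.997452.
root = sin(π/44) = 0.0713392  (since 1−cos² = sin²).
ω* = 2/(1 + 0.0713392) = 2/1.0713392 = 1.866822.
and ρ(B_{ω*}) = 1.866822 − 1 = 0.866822.

ρ_SOR = 0.866822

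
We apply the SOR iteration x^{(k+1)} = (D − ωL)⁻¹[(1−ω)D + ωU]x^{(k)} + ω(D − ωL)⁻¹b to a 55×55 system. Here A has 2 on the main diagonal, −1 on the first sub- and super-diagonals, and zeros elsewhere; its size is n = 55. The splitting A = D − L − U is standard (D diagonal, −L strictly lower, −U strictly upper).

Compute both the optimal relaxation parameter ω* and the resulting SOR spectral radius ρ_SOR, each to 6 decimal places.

ω* = 1.893813, ρ_SOR = 0.893813

B_J for the 55×55 system has eigenvalues cos(kπ/56); ρ_J = cos(π/56) = 0.998427.
root = sin(π/56) = 0.0560704  (since 1−cos² = sin²).
[ω*] 2 ÷ (1 + 0.0560704) = 2 ÷ 1.0560704 = 1.893813.
ρ_SOR = ω* − 1 ≈ 0.893813.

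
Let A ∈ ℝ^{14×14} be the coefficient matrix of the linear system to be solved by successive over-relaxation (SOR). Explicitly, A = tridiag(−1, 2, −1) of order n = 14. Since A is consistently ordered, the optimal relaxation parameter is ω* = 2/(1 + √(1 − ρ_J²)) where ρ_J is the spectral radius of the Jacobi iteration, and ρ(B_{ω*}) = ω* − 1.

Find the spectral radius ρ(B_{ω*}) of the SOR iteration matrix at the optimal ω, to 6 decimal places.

ρ_SOR = 0.655750

With n=14, ρ(Jacobi) = cos(π/15) = 0.978148.
root = sin(π/15) = 0.2079117  (since 1−cos² = sin²).
ω* = 2/(1 + 0.2079117) = 2/1.2079117 = 1.655750.
ρ_SOR = ω* − 1 ≈ 0.655750.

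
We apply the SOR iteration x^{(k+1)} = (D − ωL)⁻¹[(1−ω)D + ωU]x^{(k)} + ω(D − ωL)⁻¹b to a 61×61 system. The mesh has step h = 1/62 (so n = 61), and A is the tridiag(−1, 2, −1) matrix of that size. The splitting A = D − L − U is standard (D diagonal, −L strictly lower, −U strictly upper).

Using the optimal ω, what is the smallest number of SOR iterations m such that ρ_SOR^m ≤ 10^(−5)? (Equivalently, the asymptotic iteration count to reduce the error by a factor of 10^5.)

B_J for the 61×61 system has eigenvalues cos(kπ/62); ρ_J = cos(π/62) = 0.9987165.
√(1 − cos²(π/62)) = sin(π/62) ≈ 0.0506492.
ω* = 2/(1 + 0.0506492) = 2/1.0506492 = 1.9035849.
and ρ(B_{ω*}) = 1.9035849 − 1 = 0.9035849.
For 5 digits: m = 5·ln10 / (−ln 0.9035849) = 11.5129/0.101385 = 113.556; round up → m = 114.

m = 114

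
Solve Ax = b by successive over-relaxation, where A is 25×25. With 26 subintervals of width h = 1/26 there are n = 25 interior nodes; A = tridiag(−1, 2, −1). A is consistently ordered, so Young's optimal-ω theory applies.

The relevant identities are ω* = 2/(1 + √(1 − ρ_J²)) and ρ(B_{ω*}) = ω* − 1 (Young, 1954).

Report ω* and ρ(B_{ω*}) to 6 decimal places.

½·tridiag(1,0,1) at n=25: λ_k = cos(kπ/26); max |λ| at k=1 ⇒ ρ_J = cos(π/26) ≈ 0.992709.
1 − cos²(π/26) = sin²(π/26) ⇒ √(1−ρ_J²) = sin(π/26) = 0.1205367.
Young: ω* = 2/(1+√(1−ρ_J²)) = 2/(1+0.1205367) = 2/1.1205367 = 1.784859.
Hence ρ(B_{ω*}) = 1.784859 − 1 = 0.784859.

ω* = 1.784859, ρ_SOR = 0.784859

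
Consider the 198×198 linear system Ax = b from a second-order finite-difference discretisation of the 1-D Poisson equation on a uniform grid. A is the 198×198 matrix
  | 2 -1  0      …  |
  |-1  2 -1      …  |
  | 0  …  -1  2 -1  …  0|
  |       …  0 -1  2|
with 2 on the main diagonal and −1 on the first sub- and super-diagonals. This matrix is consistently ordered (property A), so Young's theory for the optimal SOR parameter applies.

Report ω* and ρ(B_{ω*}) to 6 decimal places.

With n=198, ρ(Jacobi) = cos(π/199) = 0.999875.
√(1−ρ_J²) = |sin(π/199)| = 0.0157862
ω* = 2/(1 + 0.0157862) = 2/1.0157862 = 1.968918.
Hence ρ(B_{ω*}) = 1.968918 − 1 = 0.968918.

ω* = 1.968918, ρ_SOR = 0.968918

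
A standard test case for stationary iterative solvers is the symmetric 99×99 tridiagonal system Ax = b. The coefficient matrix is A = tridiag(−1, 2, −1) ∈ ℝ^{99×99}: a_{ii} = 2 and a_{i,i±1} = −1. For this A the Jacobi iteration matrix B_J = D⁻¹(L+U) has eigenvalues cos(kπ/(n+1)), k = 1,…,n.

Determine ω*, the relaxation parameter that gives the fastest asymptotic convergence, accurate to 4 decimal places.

ω* = 1.9391

With n=99, ρ(Jacobi) = cos(π/100) = 0.9995.
1 − cos²(π/100) = sin²(π/100) ⇒ √(1−ρ_J²) = sin(π/100) = 0.03141.
ω* = 2 / (1 + 0.03141) = 2 / 1.03141 ≈ 1.9391.
and ρ(B_{ω*}) = 1.9391 − 1 = 0.9391.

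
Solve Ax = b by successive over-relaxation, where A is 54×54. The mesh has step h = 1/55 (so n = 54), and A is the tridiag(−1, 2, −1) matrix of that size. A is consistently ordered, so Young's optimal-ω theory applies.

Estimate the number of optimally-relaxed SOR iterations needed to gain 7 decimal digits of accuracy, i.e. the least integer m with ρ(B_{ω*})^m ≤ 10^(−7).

m = 142

spectrum of D⁻¹(L+U) = {cos(kπ/55) : 1≤k≤54}; ρ_J = cos(π/55) = 0.9983691.
√(1−ρ_J²) simplifies to sin(π/55) = 0.0570888.
ω* = 2/(1+0.0570888) = 1.8919886
ρ(B_{ω*}) = ω*−1 = 0.8919886
For 7 digits: m = 7·ln10 / (−ln 0.8919886) = 16.1181/0.114302 = 141.013; round up → m = 142.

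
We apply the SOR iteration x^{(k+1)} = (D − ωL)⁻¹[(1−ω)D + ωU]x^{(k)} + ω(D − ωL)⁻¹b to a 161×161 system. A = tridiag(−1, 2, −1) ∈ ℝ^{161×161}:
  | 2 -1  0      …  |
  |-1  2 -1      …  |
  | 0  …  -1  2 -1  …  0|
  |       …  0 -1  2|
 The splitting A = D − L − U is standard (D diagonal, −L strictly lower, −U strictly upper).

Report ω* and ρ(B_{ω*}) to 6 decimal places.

ω* = 1.961955, ρ_SOR = 0.961955

[ρ_J] n=161: ρ(B_J) = cos(π/(n+1)) = cos(π/162) = 0.999812.
√(1 − cos²(π/162)) = sin(π/162) ≈ 0.0193913.
Then 2/(1+√(1−ρ_J²)) = 2/(1+0.0193913); ω* = 2/1.0193913 = 1.961955.
ρ_SOR = ω* − 1 ≈ 0.961955.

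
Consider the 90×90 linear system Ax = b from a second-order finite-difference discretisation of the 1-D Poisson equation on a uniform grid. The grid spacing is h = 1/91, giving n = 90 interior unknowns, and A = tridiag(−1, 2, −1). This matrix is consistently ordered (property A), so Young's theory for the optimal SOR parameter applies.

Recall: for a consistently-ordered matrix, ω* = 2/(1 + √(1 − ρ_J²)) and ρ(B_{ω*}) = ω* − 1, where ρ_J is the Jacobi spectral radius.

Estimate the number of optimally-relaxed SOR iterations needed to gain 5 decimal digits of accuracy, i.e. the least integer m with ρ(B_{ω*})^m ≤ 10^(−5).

m = 167

With n=90, ρ(Jacobi) = cos(π/91) = 0.9994041.
1 − cos²(π/91) = sin²(π/91) ⇒ √(1−ρ_J²) = sin(π/91) = 0.0345161.
[ω*] 2 ÷ (1 + 0.0345161) = 2 ÷ 1.0345161 = 1.9332710.
[ρ_SOR] ω* − 1 = 0.9332710.
ρ_SOR^m ≤ 10^(−5) ⇔ m ≥ 5·ln10/(−ln 0.9332710) = 11.5129/0.0690597 = 166.709; m = ⌈166.709⌉ = 167.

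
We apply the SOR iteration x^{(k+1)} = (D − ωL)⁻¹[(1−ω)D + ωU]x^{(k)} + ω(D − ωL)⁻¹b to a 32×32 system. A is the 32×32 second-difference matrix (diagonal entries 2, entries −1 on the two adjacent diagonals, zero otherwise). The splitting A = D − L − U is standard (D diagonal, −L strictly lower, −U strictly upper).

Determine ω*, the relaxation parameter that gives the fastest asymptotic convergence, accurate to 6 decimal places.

[ρ_J] n=32: ρ(B_J) = cos(π/(n+1)) = cos(π/33) = 0.995472.
root = sin(π/33) = 0.0950560  (since 1−cos² = sin²).
[ω*] 2 ÷ (1 + 0.0950560) = 2 ÷ 1.0950560 = 1.826391.
At ω = 1.826391 every |λ(B_ω)| = ω−1, so ρ_SOR = 0.826391.

ω* = 1.826391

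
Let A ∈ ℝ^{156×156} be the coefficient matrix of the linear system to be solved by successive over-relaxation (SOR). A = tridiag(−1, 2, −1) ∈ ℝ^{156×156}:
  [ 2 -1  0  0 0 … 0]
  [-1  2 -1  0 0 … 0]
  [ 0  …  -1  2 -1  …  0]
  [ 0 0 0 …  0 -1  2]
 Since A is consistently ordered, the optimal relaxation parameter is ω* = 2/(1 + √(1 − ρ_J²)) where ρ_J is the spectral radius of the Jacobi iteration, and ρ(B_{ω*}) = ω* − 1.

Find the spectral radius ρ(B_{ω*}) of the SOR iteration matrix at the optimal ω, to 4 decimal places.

ρ_SOR = 0.9608

n=156: λ(B_J) = 1 − λ(A)/2 = cos(kπ/157); k=1 gives ρ_J = 0.9998.
1 − cos²(π/157) = sin²(π/157) ⇒ √(1−ρ_J²) = sin(π/157) = 0.02001.
ω* = 2/(1+0.02001) = 1.9608
ρ(B_{ω*}) = ω*−1 = 0.9608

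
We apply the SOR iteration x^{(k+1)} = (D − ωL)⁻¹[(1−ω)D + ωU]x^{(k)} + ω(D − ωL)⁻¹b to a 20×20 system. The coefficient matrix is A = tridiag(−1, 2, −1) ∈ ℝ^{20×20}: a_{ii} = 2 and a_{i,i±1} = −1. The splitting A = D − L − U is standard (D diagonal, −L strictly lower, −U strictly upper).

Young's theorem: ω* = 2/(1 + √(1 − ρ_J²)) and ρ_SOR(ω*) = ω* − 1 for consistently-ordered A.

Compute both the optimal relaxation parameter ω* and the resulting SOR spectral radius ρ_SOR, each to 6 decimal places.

ω* = 1.740580, ρ_SOR = 0.740580

n=20: λ(B_J) = 1 − λ(A)/2 = cos(kπ/21); k=1 gives ρ_J = 0.988831.
√(1−ρ_J²) simplifies to sin(π/21) = 0.1490423.
[ω*] 2 ÷ (1 + 0.1490423) = 2 ÷ 1.1490423 = 1.740580.
ρ_SOR = ω* − 1 ≈ 0.740580.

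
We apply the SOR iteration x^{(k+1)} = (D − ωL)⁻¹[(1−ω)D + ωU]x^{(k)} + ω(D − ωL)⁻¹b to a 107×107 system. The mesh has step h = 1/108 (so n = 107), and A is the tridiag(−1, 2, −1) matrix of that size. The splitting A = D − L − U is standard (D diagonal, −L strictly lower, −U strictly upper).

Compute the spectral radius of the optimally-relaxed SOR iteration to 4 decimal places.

ρ_SOR = 0.9435

ρ_J = max_k |cos(kπ/108)| = cos(π/108) = 0.9996
√(1 − cos²(π/108)) = sin(π/108) ≈ 0.02908.
[ω*] 2 ÷ (1 + 0.02908) = 2 ÷ 1.02908 = 1.9435.
At ω = 1.9435 every |λ(B_ω)| = ω−1, so ρ_SOR = 0.9435.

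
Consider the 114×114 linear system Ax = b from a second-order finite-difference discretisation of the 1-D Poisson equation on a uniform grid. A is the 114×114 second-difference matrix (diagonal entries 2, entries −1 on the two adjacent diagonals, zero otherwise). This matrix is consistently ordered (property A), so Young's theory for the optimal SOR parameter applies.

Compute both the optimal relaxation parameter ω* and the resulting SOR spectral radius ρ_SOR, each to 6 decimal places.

[ρ_J] n=114: ρ(B_J) = cos(π/(n+1)) = cos(π/115) = 0.999627.
√(1 − cos²(π/115)) = sin(π/115) ≈ 0.0273148.
ω* = 2/(1 + 0.0273148) = 2/1.0273148 = 1.946823.
[ρ_SOR] ω* − 1 = 0.946823.

ω* = 1.946823, ρ_SOR = 0.946823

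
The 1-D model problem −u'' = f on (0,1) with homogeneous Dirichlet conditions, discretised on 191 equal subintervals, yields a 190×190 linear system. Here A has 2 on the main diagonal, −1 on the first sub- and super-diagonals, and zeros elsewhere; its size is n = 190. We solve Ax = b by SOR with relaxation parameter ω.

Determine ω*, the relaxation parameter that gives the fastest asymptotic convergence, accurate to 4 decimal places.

ω* = 1.9676

[ρ_J] n=190: ρ(B_J) = cos(π/(n+1)) = cos(π/191) = 0.9999.
√(1−ρ_J²) = |sin(π/191)| = 0.01645
So ω* = 2/1.01645 = 1.9676 (Young).
ρ_SOR = ω* − 1 = 1.9676 − 1 = 0.9676.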